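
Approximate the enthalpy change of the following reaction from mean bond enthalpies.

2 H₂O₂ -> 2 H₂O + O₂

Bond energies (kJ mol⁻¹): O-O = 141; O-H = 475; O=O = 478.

Bonds broken (reactants):
  O-H: 4 × 475 = 1900
  O-O: 2 × 141 = 282
  Σ(broken) = 2182 kJ
Bonds formed (products):
  O-H: 4 × 475 = 1900
  O=O: 1 × 478 = 478
  Σ(formed) = 2378 kJ
ΔH = Σ(broken) − Σ(formed) = 2182 − 2378 = −196 kJ

ΔH ≈ −196 kJ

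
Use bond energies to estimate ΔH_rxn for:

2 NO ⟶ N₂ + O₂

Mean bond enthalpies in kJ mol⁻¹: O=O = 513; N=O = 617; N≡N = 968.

Bonds broken (reactants):
  N=O: 2 × 617 = 1234
  Σ(broken) = 1234 kJ
Bonds formed (products):
  N≡N: 1 × 968 = 968
  O=O: 1 × 513 = 513
  Σ(formed) = 1481 kJ
ΔH = Σ(broken) − Σ(formed) = 1234 − 1481 = −247 kJ

ΔH ≈ −247 kJ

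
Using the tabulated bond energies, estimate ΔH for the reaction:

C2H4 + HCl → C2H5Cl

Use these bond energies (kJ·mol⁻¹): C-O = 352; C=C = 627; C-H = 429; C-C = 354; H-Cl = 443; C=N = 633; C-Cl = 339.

ΔH ≈ −52 kJ

Bonds broken (reactants):
  C-H: 4 × 429 = 1716
  C=C: 1 × 627 = 627
  H-Cl: 1 × 443 = 443
  Σ(broken) = 2786 kJ
Bonds formed (products):
  C-C: 1 × 354 = 354
  C-Cl: 1 × 339 = 339
  C-H: 5 × 429 = 2145
  Σ(formed) = 2838 kJ
ΔH = Σ(broken) − Σ(formed) = 2786 − 2838 = −52 kJ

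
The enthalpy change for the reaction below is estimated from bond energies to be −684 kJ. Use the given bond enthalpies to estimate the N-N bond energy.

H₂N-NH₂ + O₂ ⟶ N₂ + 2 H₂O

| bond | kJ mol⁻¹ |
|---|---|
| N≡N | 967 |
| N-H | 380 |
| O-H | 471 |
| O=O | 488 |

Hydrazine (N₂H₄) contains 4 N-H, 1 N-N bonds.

Let D be the N-N bond energy.
Σ(broken) = 4×380 + 1×D + 1×488 = 2008 + D
Σ(formed) = 1×967 + 4×471 = 2851
ΔH = Σ(broken) − Σ(formed) = (2008 + D) − (2851) = −843 + D
Setting this equal to −684 kJ gives D = 159 kJ/mol.

D(N-N) ≈ 159 kJ/mol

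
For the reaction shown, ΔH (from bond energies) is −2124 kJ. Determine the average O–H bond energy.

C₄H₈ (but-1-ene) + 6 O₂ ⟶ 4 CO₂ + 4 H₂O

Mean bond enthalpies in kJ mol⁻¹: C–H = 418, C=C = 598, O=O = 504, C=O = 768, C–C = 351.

Let D be the O–H bond energy.
Σ(broken) = 2×351 + 8×418 + 1×598 + 6×504 = 7668
Σ(formed) = 8×768 + 8×D = 6144 + 8D
ΔH = Σ(broken) − Σ(formed) = (7668) − (6144 + 8D) = +1524 − 8D
Setting this equal to −2124 kJ gives 8D = 3648, so D = 456 kJ/mol.

D(O–H) ≈ 456 kJ/mol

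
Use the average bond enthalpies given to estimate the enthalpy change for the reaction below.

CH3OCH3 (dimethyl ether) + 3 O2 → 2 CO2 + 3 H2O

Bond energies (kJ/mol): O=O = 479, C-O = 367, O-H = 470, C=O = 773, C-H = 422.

Bonds broken (reactants):
  C-H: 6 × 422 = 2532
  C-O: 2 × 367 = 734
  O=O: 3 × 479 = 1437
  Σ(broken) = 4703 kJ
Bonds formed (products):
  C=O: 4 × 773 = 3092
  O-H: 6 × 470 = 2820
  Σ(formed) = 5912 kJ
ΔH = Σ(broken) − Σ(formed) = 4703 − 5912 = −1209 kJ

ΔH ≈ −1209 kJ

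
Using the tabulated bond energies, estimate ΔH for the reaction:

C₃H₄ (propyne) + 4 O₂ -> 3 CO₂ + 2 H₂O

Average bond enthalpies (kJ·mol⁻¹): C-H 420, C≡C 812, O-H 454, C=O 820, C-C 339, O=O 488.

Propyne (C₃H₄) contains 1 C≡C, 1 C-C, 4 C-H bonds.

ΔH ≈ −1953 kJ

Bonds broken (reactants):
  C≡C: 1 × 812 = 812
  C-C: 1 × 339 = 339
  C-H: 4 × 420 = 1680
  O=O: 4 × 488 = 1952
  Σ(broken) = 4783 kJ
Bonds formed (products):
  C=O: 6 × 820 = 4920
  O-H: 4 × 454 = 1816
  Σ(formed) = 6736 kJ
ΔH = Σ(broken) − Σ(formed) = 4783 − 6736 = −1953 kJ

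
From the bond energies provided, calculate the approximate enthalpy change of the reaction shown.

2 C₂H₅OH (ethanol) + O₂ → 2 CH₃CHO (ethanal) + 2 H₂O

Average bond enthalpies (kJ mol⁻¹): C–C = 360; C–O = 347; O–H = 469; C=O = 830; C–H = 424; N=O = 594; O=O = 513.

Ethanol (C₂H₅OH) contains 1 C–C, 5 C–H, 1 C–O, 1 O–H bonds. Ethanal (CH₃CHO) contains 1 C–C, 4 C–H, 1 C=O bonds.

Bonds broken (reactants):
  C–C: 2 × 360 = 720
  C–H: 10 × 424 = 4240
  C–O: 2 × 347 = 694
  O–H: 2 × 469 = 938
  O=O: 1 × 513 = 513
  Σ(broken) = 7105 kJ
Bonds formed (products):
  C–C: 2 × 360 = 720
  C–H: 8 × 424 = 3392
  C=O: 2 × 830 = 1660
  O–H: 4 × 469 = 1876
  Σ(formed) = 7648 kJ
ΔH = Σ(broken) − Σ(formed) = 7105 − 7648 = −543 kJ

ΔH ≈ −543 kJ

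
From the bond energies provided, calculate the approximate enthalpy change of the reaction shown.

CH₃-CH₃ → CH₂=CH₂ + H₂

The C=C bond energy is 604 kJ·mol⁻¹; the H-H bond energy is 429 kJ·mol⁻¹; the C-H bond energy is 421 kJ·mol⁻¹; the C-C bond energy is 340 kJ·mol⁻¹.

ΔH ≈ +149 kJ

Bonds broken (reactants):
  C-C: 1 × 340 = 340
  C-H: 6 × 421 = 2526
  Σ(broken) = 2866 kJ
Bonds formed (products):
  C-H: 4 × 421 = 1684
  C=C: 1 × 604 = 604
  H-H: 1 × 429 = 429
  Σ(formed) = 2717 kJ
ΔH = Σ(broken) − Σ(formed) = 2866 − 2717 = +149 kJ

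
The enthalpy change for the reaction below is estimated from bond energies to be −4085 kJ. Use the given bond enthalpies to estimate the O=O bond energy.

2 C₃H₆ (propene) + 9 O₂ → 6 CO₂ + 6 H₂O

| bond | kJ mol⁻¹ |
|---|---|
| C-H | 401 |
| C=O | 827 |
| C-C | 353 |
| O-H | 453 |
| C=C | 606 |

D(O=O) ≈ 505 kJ/mol

Let D be the O=O bond energy.
Σ(broken) = 2×353 + 12×401 + 2×606 + 9×D = 6730 + 9D
Σ(formed) = 12×827 + 12×453 = 15360
ΔH = Σ(broken) − Σ(formed) = (6730 + 9D) − (15360) = −8630 + 9D
Setting this equal to −4085 kJ gives 9D = 4545, so D = 505 kJ/mol.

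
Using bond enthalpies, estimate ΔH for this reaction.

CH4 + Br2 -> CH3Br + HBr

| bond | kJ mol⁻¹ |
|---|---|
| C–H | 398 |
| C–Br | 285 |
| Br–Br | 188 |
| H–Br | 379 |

ΔH ≈ −78 kJ

Bonds broken (reactants):
  Br–Br: 1 × 188 = 188
  C–H: 4 × 398 = 1592
  Σ(broken) = 1780 kJ
Bonds formed (products):
  C–Br: 1 × 285 = 285
  C–H: 3 × 398 = 1194
  H–Br: 1 × 379 = 379
  Σ(formed) = 1858 kJ
ΔH = Σ(broken) − Σ(formed) = 1780 − 1858 = −78 kJ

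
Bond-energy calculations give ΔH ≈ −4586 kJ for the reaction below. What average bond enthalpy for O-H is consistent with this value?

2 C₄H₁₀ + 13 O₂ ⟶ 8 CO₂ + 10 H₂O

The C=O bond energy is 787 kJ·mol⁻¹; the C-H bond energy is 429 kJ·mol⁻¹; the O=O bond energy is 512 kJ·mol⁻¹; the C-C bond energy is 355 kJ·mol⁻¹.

Let D be the O-H bond energy.
Σ(broken) = 6×355 + 20×429 + 13×512 = 17366
Σ(formed) = 16×787 + 20×D = 12592 + 20D
ΔH = Σ(broken) − Σ(formed) = (17366) − (12592 + 20D) = +4774 − 20D
Setting this equal to −4586 kJ gives 20D = 9360, so D = 468 kJ/mol.

D(O-H) ≈ 468 kJ/mol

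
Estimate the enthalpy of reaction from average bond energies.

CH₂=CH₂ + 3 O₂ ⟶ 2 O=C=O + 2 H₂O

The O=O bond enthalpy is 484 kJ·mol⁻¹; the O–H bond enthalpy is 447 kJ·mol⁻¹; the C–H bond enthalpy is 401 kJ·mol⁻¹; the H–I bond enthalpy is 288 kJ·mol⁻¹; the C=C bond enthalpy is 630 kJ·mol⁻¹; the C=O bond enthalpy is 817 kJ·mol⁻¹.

ΔH ≈ −1370 kJ

Bonds broken (reactants):
  C–H: 4 × 401 = 1604
  C=C: 1 × 630 = 630
  O=O: 3 × 484 = 1452
  Σ(broken) = 3686 kJ
Bonds formed (products):
  C=O: 4 × 817 = 3268
  O–H: 4 × 447 = 1788
  Σ(formed) = 5056 kJ
ΔH = Σ(broken) − Σ(formed) = 3686 − 5056 = −1370 kJ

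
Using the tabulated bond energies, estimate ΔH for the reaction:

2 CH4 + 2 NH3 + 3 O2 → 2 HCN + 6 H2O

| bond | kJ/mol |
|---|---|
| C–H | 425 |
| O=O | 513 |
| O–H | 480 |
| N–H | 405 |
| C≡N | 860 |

ΔH ≈ −961 kJ

Bonds broken (reactants):
  C–H: 8 × 425 = 3400
  N–H: 6 × 405 = 2430
  O=O: 3 × 513 = 1539
  Σ(broken) = 7369 kJ
Bonds formed (products):
  C≡N: 2 × 860 = 1720
  C–H: 2 × 425 = 850
  O–H: 12 × 480 = 5760
  Σ(formed) = 8330 kJ
ΔH = Σ(broken) − Σ(formed) = 7369 − 8330 = −961 kJ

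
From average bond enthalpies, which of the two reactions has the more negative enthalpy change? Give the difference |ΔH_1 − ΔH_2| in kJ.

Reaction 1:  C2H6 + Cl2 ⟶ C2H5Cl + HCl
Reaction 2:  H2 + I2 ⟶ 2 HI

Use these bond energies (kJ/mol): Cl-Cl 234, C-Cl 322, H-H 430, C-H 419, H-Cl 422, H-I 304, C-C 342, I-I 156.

Reaction 1:
  Bonds broken (reactants):
    C-C: 1 × 342 = 342
    C-H: 6 × 419 = 2514
    Cl-Cl: 1 × 234 = 234
    Σ(broken) = 3090 kJ
  Bonds formed (products):
    C-C: 1 × 342 = 342
    C-Cl: 1 × 322 = 322
    C-H: 5 × 419 = 2095
    H-Cl: 1 × 422 = 422
    Σ(formed) = 3181 kJ
  ΔH_1 = 3090 − 3181 = −91 kJ
Reaction 2:
  Bonds broken (reactants):
    H-H: 1 × 430 = 430
    I-I: 1 × 156 = 156
    Σ(broken) = 586 kJ
  Bonds formed (products):
    H-I: 2 × 304 = 608
    Σ(formed) = 608 kJ
  ΔH_2 = 586 − 608 = −22 kJ
ΔH_1 − ΔH_2 = −69 kJ, so reaction 1 has the more negative ΔH; |ΔH_1 − ΔH_2| = 69 kJ.

Reaction 1, by 69 kJ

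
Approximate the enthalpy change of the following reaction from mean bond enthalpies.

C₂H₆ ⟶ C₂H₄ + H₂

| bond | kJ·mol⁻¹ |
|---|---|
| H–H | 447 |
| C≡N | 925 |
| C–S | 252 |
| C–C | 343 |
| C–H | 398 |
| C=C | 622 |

Bonds broken (reactants):
  C–C: 1 × 343 = 343
  C–H: 6 × 398 = 2388
  Σ(broken) = 2731 kJ
Bonds formed (products):
  C–H: 4 × 398 = 1592
  C=C: 1 × 622 = 622
  H–H: 1 × 447 = 447
  Σ(formed) = 2661 kJ
ΔH = Σ(broken) − Σ(formed) = 2731 − 2661 = +70 kJ

ΔH ≈ +70 kJ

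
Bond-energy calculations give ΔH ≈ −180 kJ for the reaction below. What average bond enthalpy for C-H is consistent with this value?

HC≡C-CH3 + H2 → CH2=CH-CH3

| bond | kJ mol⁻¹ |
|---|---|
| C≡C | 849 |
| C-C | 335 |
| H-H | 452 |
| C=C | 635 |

D(C-H) ≈ 423 kJ/mol

Let D be the C-H bond energy.
Σ(broken) = 1×849 + 1×335 + 4×D + 1×452 = 1636 + 4D
Σ(formed) = 1×335 + 6×D + 1×635 = 970 + 6D
ΔH = Σ(broken) − Σ(formed) = (1636 + 4D) − (970 + 6D) = +666 − 2D
Setting this equal to −180 kJ gives 2D = 846, so D = 423 kJ/mol.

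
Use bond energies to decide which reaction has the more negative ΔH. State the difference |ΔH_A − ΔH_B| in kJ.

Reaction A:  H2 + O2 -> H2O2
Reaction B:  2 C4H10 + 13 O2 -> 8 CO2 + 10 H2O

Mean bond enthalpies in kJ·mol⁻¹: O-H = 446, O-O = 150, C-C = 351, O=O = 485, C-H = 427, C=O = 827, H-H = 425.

Reaction B, by 5069 kJ

Reaction A:
  Bonds broken (reactants):
    H-H: 1 × 425 = 425
    O=O: 1 × 485 = 485
    Σ(broken) = 910 kJ
  Bonds formed (products):
    O-H: 2 × 446 = 892
    O-O: 1 × 150 = 150
    Σ(formed) = 1042 kJ
  ΔH_A = 910 − 1042 = −132 kJ
Reaction B:
  Bonds broken (reactants):
    C-C: 6 × 351 = 2106
    C-H: 20 × 427 = 8540
    O=O: 13 × 485 = 6305
    Σ(broken) = 16951 kJ
  Bonds formed (products):
    C=O: 16 × 827 = 13232
    O-H: 20 × 446 = 8920
    Σ(formed) = 22152 kJ
  ΔH_B = 16951 − 22152 = −5201 kJ
ΔH_A − ΔH_B = +5069 kJ, so reaction B has the more negative ΔH; |ΔH_A − ΔH_B| = 5069 kJ.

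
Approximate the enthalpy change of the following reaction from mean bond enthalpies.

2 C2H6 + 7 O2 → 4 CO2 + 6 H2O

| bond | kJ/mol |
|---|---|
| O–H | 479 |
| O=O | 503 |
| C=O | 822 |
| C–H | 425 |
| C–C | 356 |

ΔH ≈ −2991 kJ

Bonds broken (reactants):
  C–C: 2 × 356 = 712
  C–H: 12 × 425 = 5100
  O=O: 7 × 503 = 3521
  Σ(broken) = 9333 kJ
Bonds formed (products):
  C=O: 8 × 822 = 6576
  O–H: 12 × 479 = 5748
  Σ(formed) = 12324 kJ
ΔH = Σ(broken) − Σ(formed) = 9333 − 12324 = −2991 kJ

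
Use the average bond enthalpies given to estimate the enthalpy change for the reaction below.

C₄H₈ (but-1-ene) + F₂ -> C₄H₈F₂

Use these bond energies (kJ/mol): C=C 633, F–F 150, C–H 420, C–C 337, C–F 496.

Bonds broken (reactants):
  C–C: 2 × 337 = 674
  C–H: 8 × 420 = 3360
  C=C: 1 × 633 = 633
  F–F: 1 × 150 = 150
  Σ(broken) = 4817 kJ
Bonds formed (products):
  C–C: 3 × 337 = 1011
  C–F: 2 × 496 = 992
  C–H: 8 × 420 = 3360
  Σ(formed) = 5363 kJ
ΔH = Σ(broken) − Σ(formed) = 4817 − 5363 = −546 kJ

ΔH ≈ −546 kJ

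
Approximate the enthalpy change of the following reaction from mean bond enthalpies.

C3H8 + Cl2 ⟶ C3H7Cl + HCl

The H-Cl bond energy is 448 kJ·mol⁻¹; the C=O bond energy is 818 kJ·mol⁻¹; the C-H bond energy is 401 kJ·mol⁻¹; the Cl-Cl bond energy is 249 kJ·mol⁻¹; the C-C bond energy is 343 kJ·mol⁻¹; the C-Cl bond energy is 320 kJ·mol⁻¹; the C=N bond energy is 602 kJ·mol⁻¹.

ΔH ≈ −118 kJ

Bonds broken (reactants):
  C-C: 2 × 343 = 686
  C-H: 8 × 401 = 3208
  Cl-Cl: 1 × 249 = 249
  Σ(broken) = 4143 kJ
Bonds formed (products):
  C-C: 2 × 343 = 686
  C-Cl: 1 × 320 = 320
  C-H: 7 × 401 = 2807
  H-Cl: 1 × 448 = 448
  Σ(formed) = 4261 kJ
ΔH = Σ(broken) − Σ(formed) = 4143 − 4261 = −118 kJ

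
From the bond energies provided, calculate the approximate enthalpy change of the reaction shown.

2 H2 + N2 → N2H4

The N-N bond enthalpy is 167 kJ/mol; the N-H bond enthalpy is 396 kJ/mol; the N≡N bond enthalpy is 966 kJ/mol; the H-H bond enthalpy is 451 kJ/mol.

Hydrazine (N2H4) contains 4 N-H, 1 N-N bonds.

Bonds broken (reactants):
  H-H: 2 × 451 = 902
  N≡N: 1 × 966 = 966
  Σ(broken) = 1868 kJ
Bonds formed (products):
  N-H: 4 × 396 = 1584
  N-N: 1 × 167 = 167
  Σ(formed) = 1751 kJ
ΔH = Σ(broken) − Σ(formed) = 1868 − 1751 = +117 kJ

ΔH ≈ +117 kJ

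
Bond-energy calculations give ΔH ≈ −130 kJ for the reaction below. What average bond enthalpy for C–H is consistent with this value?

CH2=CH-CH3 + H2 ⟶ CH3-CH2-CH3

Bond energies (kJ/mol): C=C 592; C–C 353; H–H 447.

Let D be the C–H bond energy.
Σ(broken) = 1×353 + 6×D + 1×592 + 1×447 = 1392 + 6D
Σ(formed) = 2×353 + 8×D = 706 + 8D
ΔH = Σ(broken) − Σ(formed) = (1392 + 6D) − (706 + 8D) = +686 − 2D
Setting this equal to −130 kJ gives 2D = 816, so D = 408 kJ/mol.

D(C–H) ≈ 408 kJ/mol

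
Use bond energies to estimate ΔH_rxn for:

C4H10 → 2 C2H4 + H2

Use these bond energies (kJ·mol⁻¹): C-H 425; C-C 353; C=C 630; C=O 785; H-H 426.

Bonds broken (reactants):
  C-C: 3 × 353 = 1059
  C-H: 10 × 425 = 4250
  Σ(broken) = 5309 kJ
Bonds formed (products):
  C-H: 8 × 425 = 3400
  C=C: 2 × 630 = 1260
  H-H: 1 × 426 = 426
  Σ(formed) = 5086 kJ
ΔH = Σ(broken) − Σ(formed) = 5309 − 5086 = +223 kJ

ΔH ≈ +223 kJ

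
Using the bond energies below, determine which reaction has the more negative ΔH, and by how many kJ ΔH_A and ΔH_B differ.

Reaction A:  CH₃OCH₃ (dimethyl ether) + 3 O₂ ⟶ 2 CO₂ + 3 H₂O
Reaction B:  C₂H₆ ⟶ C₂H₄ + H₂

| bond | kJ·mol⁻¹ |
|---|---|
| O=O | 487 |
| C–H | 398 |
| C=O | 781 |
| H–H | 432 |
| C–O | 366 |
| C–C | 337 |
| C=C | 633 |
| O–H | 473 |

Reaction A, by 1449 kJ

Reaction A:
  Bonds broken (reactants):
    C–H: 6 × 398 = 2388
    C–O: 2 × 366 = 732
    O=O: 3 × 487 = 1461
    Σ(broken) = 4581 kJ
  Bonds formed (products):
    C=O: 4 × 781 = 3124
    O–H: 6 × 473 = 2838
    Σ(formed) = 5962 kJ
  ΔH_A = 4581 − 5962 = −1381 kJ
Reaction B:
  Bonds broken (reactants):
    C–C: 1 × 337 = 337
    C–H: 6 × 398 = 2388
    Σ(broken) = 2725 kJ
  Bonds formed (products):
    C–H: 4 × 398 = 1592
    C=C: 1 × 633 = 633
    H–H: 1 × 432 = 432
    Σ(formed) = 2657 kJ
  ΔH_B = 2725 − 2657 = +68 kJ
ΔH_A − ΔH_B = −1449 kJ, so reaction A has the more negative ΔH; |ΔH_A − ΔH_B| = 1449 kJ.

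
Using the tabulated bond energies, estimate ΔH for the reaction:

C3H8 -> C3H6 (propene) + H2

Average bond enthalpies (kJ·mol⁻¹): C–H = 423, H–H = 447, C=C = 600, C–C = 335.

ΔH ≈ +134 kJ

Bonds broken (reactants):
  C–C: 2 × 335 = 670
  C–H: 8 × 423 = 3384
  Σ(broken) = 4054 kJ
Bonds formed (products):
  C–C: 1 × 335 = 335
  C–H: 6 × 423 = 2538
  C=C: 1 × 600 = 600
  H–H: 1 × 447 = 447
  Σ(formed) = 3920 kJ
ΔH = Σ(broken) − Σ(formed) = 4054 − 3920 = +134 kJ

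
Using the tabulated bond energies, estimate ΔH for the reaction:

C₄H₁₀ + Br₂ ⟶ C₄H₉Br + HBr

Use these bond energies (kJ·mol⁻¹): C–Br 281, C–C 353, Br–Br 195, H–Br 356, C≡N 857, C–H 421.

Bonds broken (reactants):
  Br–Br: 1 × 195 = 195
  C–C: 3 × 353 = 1059
  C–H: 10 × 421 = 4210
  Σ(broken) = 5464 kJ
Bonds formed (products):
  C–Br: 1 × 281 = 281
  C–C: 3 × 353 = 1059
  C–H: 9 × 421 = 3789
  H–Br: 1 × 356 = 356
  Σ(formed) = 5485 kJ
ΔH = Σ(broken) − Σ(formed) = 5464 − 5485 = −21 kJ

ΔH ≈ −21 kJ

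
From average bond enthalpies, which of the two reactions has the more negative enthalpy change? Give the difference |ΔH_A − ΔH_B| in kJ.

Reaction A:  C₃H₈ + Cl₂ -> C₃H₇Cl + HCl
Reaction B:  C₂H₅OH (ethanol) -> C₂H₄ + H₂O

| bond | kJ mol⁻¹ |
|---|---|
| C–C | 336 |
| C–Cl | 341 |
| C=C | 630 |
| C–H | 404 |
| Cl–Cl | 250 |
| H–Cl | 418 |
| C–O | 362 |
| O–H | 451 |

Reaction A, by 126 kJ

Reaction A:
  Bonds broken (reactants):
    C–C: 2 × 336 = 672
    C–H: 8 × 404 = 3232
    Cl–Cl: 1 × 250 = 250
    Σ(broken) = 4154 kJ
  Bonds formed (products):
    C–C: 2 × 336 = 672
    C–Cl: 1 × 341 = 341
    C–H: 7 × 404 = 2828
    H–Cl: 1 × 418 = 418
    Σ(formed) = 4259 kJ
  ΔH_A = 4154 − 4259 = −105 kJ
Reaction B:
  Bonds broken (reactants):
    C–C: 1 × 336 = 336
    C–H: 5 × 404 = 2020
    C–O: 1 × 362 = 362
    O–H: 1 × 451 = 451
    Σ(broken) = 3169 kJ
  Bonds formed (products):
    C–H: 4 × 404 = 1616
    C=C: 1 × 630 = 630
    O–H: 2 × 451 = 902
    Σ(formed) = 3148 kJ
  ΔH_B = 3169 − 3148 = +21 kJ
ΔH_A − ΔH_B = −126 kJ, so reaction A has the more negative ΔH; |ΔH_A − ΔH_B| = 126 kJ.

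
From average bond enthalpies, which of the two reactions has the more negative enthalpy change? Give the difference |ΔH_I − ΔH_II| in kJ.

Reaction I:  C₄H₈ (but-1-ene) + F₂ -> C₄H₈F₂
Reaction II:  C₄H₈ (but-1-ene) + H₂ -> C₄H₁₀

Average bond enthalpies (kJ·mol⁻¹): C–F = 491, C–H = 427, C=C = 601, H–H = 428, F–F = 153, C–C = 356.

Reaction I:
  Bonds broken (reactants):
    C–C: 2 × 356 = 712
    C–H: 8 × 427 = 3416
    C=C: 1 × 601 = 601
    F–F: 1 × 153 = 153
    Σ(broken) = 4882 kJ
  Bonds formed (products):
    C–C: 3 × 356 = 1068
    C–F: 2 × 491 = 982
    C–H: 8 × 427 = 3416
    Σ(formed) = 5466 kJ
  ΔH_I = 4882 − 5466 = −584 kJ
Reaction II:
  Bonds broken (reactants):
    C–C: 2 × 356 = 712
    C–H: 8 × 427 = 3416
    C=C: 1 × 601 = 601
    H–H: 1 × 428 = 428
    Σ(broken) = 5157 kJ
  Bonds formed (products):
    C–C: 3 × 356 = 1068
    C–H: 10 × 427 = 4270
    Σ(formed) = 5338 kJ
  ΔH_II = 5157 − 5338 = −181 kJ
ΔH_I − ΔH_II = −403 kJ, so reaction I has the more negative ΔH; |ΔH_I − ΔH_II| = 403 kJ.

Reaction I, by 403 kJ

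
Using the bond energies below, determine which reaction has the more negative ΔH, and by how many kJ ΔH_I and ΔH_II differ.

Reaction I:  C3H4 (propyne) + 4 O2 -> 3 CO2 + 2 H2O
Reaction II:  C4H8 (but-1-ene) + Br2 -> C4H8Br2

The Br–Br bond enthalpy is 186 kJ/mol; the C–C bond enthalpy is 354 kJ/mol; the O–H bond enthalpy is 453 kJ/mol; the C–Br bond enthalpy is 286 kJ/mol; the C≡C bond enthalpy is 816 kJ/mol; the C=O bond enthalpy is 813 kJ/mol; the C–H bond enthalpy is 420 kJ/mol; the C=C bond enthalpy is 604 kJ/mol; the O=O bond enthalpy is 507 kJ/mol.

Reaction I, by 1676 kJ

Reaction I:
  Bonds broken (reactants):
    C≡C: 1 × 816 = 816
    C–C: 1 × 354 = 354
    C–H: 4 × 420 = 1680
    O=O: 4 × 507 = 2028
    Σ(broken) = 4878 kJ
  Bonds formed (products):
    C=O: 6 × 813 = 4878
    O–H: 4 × 453 = 1812
    Σ(formed) = 6690 kJ
  ΔH_I = 4878 − 6690 = −1812 kJ
Reaction II:
  Bonds broken (reactants):
    Br–Br: 1 × 186 = 186
    C–C: 2 × 354 = 708
    C–H: 8 × 420 = 3360
    C=C: 1 × 604 = 604
    Σ(broken) = 4858 kJ
  Bonds formed (products):
    C–Br: 2 × 286 = 572
    C–C: 3 × 354 = 1062
    C–H: 8 × 420 = 3360
    Σ(formed) = 4994 kJ
  ΔH_II = 4858 − 4994 = −136 kJ
ΔH_I − ΔH_II = −1676 kJ, so reaction I has the more negative ΔH; |ΔH_I − ΔH_II| = 1676 kJ.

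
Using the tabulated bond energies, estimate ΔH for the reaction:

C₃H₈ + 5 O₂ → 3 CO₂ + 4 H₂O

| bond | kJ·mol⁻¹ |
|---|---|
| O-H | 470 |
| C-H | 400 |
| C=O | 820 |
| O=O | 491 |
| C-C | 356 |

Bonds broken (reactants):
  C-C: 2 × 356 = 712
  C-H: 8 × 400 = 3200
  O=O: 5 × 491 = 2455
  Σ(broken) = 6367 kJ
Bonds formed (products):
  C=O: 6 × 820 = 4920
  O-H: 8 × 470 = 3760
  Σ(formed) = 8680 kJ
ΔH = Σ(broken) − Σ(formed) = 6367 − 8680 = −2313 kJ

ΔH ≈ −2313 kJ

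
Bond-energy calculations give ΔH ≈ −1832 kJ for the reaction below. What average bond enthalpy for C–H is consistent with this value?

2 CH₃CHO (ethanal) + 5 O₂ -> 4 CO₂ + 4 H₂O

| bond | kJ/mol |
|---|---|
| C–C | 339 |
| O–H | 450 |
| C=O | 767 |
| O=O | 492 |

Let D be the C–H bond energy.
Σ(broken) = 2×339 + 8×D + 2×767 + 5×492 = 4672 + 8D
Σ(formed) = 8×767 + 8×450 = 9736
ΔH = Σ(broken) − Σ(formed) = (4672 + 8D) − (9736) = −5064 + 8D
Setting this equal to −1832 kJ gives 8D = 3232, so D = 404 kJ/mol.

D(C–H) ≈ 404 kJ/mol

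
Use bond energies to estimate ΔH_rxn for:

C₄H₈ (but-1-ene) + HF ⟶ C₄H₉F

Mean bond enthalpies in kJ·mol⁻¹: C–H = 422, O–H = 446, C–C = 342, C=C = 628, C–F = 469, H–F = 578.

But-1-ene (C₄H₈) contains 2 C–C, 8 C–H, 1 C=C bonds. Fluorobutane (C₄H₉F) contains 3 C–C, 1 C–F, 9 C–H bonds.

ΔH ≈ −27 kJ

Bonds broken (reactants):
  C–C: 2 × 342 = 684
  C–H: 8 × 422 = 3376
  C=C: 1 × 628 = 628
  H–F: 1 × 578 = 578
  Σ(broken) = 5266 kJ
Bonds formed (products):
  C–C: 3 × 342 = 1026
  C–F: 1 × 469 = 469
  C–H: 9 × 422 = 3798
  Σ(formed) = 5293 kJ
ΔH = Σ(broken) − Σ(formed) = 5266 − 5293 = −27 kJ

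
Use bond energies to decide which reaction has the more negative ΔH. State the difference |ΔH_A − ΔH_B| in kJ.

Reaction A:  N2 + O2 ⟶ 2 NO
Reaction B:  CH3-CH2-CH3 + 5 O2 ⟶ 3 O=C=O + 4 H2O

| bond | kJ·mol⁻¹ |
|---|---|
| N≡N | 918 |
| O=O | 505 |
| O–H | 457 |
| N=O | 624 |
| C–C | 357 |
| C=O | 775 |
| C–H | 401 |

Reaction B, by 2034 kJ

Reaction A:
  Bonds broken (reactants):
    N≡N: 1 × 918 = 918
    O=O: 1 × 505 = 505
    Σ(broken) = 1423 kJ
  Bonds formed (products):
    N=O: 2 × 624 = 1248
    Σ(formed) = 1248 kJ
  ΔH_A = 1423 − 1248 = +175 kJ
Reaction B:
  Bonds broken (reactants):
    C–C: 2 × 357 = 714
    C–H: 8 × 401 = 3208
    O=O: 5 × 505 = 2525
    Σ(broken) = 6447 kJ
  Bonds formed (products):
    C=O: 6 × 775 = 4650
    O–H: 8 × 457 = 3656
    Σ(formed) = 8306 kJ
  ΔH_B = 6447 − 8306 = −1859 kJ
ΔH_A − ΔH_B = +2034 kJ, so reaction B has the more negative ΔH; |ΔH_A − ΔH_B| = 2034 kJ.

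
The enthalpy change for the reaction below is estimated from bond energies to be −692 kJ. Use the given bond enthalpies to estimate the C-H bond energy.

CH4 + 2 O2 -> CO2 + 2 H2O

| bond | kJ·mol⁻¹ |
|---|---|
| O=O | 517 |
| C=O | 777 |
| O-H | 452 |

D(C-H) ≈ 409 kJ/mol

Let D be the C-H bond energy.
Σ(broken) = 4×D + 2×517 = 1034 + 4D
Σ(formed) = 2×777 + 4×452 = 3362
ΔH = Σ(broken) − Σ(formed) = (1034 + 4D) − (3362) = −2328 + 4D
Setting this equal to −692 kJ gives 4D = 1636, so D = 409 kJ/mol.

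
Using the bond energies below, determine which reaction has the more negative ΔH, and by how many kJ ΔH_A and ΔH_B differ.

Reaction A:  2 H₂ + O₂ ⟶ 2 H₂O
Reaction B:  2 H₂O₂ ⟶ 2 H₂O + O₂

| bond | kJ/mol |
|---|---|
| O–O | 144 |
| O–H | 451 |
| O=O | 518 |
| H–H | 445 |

Reaction A, by 166 kJ

Reaction A:
  Bonds broken (reactants):
    H–H: 2 × 445 = 890
    O=O: 1 × 518 = 518
    Σ(broken) = 1408 kJ
  Bonds formed (products):
    O–H: 4 × 451 = 1804
    Σ(formed) = 1804 kJ
  ΔH_A = 1408 − 1804 = −396 kJ
Reaction B:
  Bonds broken (reactants):
    O–H: 4 × 451 = 1804
    O–O: 2 × 144 = 288
    Σ(broken) = 2092 kJ
  Bonds formed (products):
    O–H: 4 × 451 = 1804
    O=O: 1 × 518 = 518
    Σ(formed) = 2322 kJ
  ΔH_B = 2092 − 2322 = −230 kJ
ΔH_A − ΔH_B = −166 kJ, so reaction A has the more negative ΔH; |ΔH_A − ΔH_B| = 166 kJ.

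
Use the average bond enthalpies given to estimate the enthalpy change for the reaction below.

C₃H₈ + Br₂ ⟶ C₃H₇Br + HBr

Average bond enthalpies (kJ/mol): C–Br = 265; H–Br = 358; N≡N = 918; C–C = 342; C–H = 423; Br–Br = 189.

ΔH ≈ −11 kJ

Bonds broken (reactants):
  Br–Br: 1 × 189 = 189
  C–C: 2 × 342 = 684
  C–H: 8 × 423 = 3384
  Σ(broken) = 4257 kJ
Bonds formed (products):
  C–Br: 1 × 265 = 265
  C–C: 2 × 342 = 684
  C–H: 7 × 423 = 2961
  H–Br: 1 × 358 = 358
  Σ(formed) = 4268 kJ
ΔH = Σ(broken) − Σ(formed) = 4257 − 4268 = −11 kJ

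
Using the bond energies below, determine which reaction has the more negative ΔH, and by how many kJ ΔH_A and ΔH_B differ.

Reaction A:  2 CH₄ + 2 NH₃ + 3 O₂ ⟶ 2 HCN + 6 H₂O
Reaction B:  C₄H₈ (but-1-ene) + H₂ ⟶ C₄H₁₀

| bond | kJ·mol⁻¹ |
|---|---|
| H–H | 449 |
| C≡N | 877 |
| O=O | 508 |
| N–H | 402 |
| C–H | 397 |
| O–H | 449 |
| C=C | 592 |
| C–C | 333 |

Reaction A:
  Bonds broken (reactants):
    C–H: 8 × 397 = 3176
    N–H: 6 × 402 = 2412
    O=O: 3 × 508 = 1524
    Σ(broken) = 7112 kJ
  Bonds formed (products):
    C≡N: 2 × 877 = 1754
    C–H: 2 × 397 = 794
    O–H: 12 × 449 = 5388
    Σ(formed) = 7936 kJ
  ΔH_A = 7112 − 7936 = −824 kJ
Reaction B:
  Bonds broken (reactants):
    C–C: 2 × 333 = 666
    C–H: 8 × 397 = 3176
    C=C: 1 × 592 = 592
    H–H: 1 × 449 = 449
    Σ(broken) = 4883 kJ
  Bonds formed (products):
    C–C: 3 × 333 = 999
    C–H: 10 × 397 = 3970
    Σ(formed) = 4969 kJ
  ΔH_B = 4883 − 4969 = −86 kJ
ΔH_A − ΔH_B = −738 kJ, so reaction A has the more negative ΔH; |ΔH_A − ΔH_B| = 738 kJ.

Reaction A, by 738 kJ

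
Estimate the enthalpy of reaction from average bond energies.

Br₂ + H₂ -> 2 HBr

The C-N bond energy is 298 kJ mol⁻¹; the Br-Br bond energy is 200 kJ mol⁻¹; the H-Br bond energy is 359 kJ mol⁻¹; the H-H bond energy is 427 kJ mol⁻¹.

ΔH ≈ −91 kJ

Bonds broken (reactants):
  Br-Br: 1 × 200 = 200
  H-H: 1 × 427 = 427
  Σ(broken) = 627 kJ
Bonds formed (products):
  H-Br: 2 × 359 = 718
  Σ(formed) = 718 kJ
ΔH = Σ(broken) − Σ(formed) = 627 − 718 = −91 kJ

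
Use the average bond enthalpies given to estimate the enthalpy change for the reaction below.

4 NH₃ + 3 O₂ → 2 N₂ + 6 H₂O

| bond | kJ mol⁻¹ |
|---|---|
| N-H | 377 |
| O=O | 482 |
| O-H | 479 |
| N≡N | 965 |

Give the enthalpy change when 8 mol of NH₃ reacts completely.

Bonds broken (reactants):
  N-H: 12 × 377 = 4524
  O=O: 3 × 482 = 1446
  Σ(broken) = 5970 kJ
Bonds formed (products):
  N≡N: 2 × 965 = 1930
  O-H: 12 × 479 = 5748
  Σ(formed) = 7678 kJ
ΔH = Σ(broken) − Σ(formed) = 5970 − 7678 = −1708 kJ
For 2× the reaction as written: 2 × (−1708) = −3416 kJ

ΔH = −3416 kJ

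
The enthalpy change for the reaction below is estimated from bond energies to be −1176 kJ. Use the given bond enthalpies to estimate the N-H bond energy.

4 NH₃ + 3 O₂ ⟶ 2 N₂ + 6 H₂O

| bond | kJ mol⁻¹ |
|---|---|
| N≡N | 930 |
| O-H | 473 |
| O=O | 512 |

Let D be the N-H bond energy.
Σ(broken) = 12×D + 3×512 = 1536 + 12D
Σ(formed) = 2×930 + 12×473 = 7536
ΔH = Σ(broken) − Σ(formed) = (1536 + 12D) − (7536) = −6000 + 12D
Setting this equal to −1176 kJ gives 12D = 4824, so D = 402 kJ/mol.

D(N-H) ≈ 402 kJ/mol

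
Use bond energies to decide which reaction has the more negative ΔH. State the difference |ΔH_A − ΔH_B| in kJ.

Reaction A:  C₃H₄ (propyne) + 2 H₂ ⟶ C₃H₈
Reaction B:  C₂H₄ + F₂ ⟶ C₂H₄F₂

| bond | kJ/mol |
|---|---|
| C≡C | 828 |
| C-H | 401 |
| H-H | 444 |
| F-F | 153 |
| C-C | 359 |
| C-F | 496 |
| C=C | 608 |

Reaction A:
  Bonds broken (reactants):
    C≡C: 1 × 828 = 828
    C-C: 1 × 359 = 359
    C-H: 4 × 401 = 1604
    H-H: 2 × 444 = 888
    Σ(broken) = 3679 kJ
  Bonds formed (products):
    C-C: 2 × 359 = 718
    C-H: 8 × 401 = 3208
    Σ(formed) = 3926 kJ
  ΔH_A = 3679 − 3926 = −247 kJ
Reaction B:
  Bonds broken (reactants):
    C-H: 4 × 401 = 1604
    C=C: 1 × 608 = 608
    F-F: 1 × 153 = 153
    Σ(broken) = 2365 kJ
  Bonds formed (products):
    C-C: 1 × 359 = 359
    C-F: 2 × 496 = 992
    C-H: 4 × 401 = 1604
    Σ(formed) = 2955 kJ
  ΔH_B = 2365 − 2955 = −590 kJ
ΔH_A − ΔH_B = +343 kJ, so reaction B has the more negative ΔH; |ΔH_A − ΔH_B| = 343 kJ.

Reaction B, by 343 kJ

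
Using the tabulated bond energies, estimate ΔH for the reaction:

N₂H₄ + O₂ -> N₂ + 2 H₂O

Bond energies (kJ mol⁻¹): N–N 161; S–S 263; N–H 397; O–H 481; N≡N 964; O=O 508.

ΔH ≈ −631 kJ

Bonds broken (reactants):
  N–H: 4 × 397 = 1588
  N–N: 1 × 161 = 161
  O=O: 1 × 508 = 508
  Σ(broken) = 2257 kJ
Bonds formed (products):
  N≡N: 1 × 964 = 964
  O–H: 4 × 481 = 1924
  Σ(formed) = 2888 kJ
ΔH = Σ(broken) − Σ(formed) = 2257 − 2888 = −631 kJ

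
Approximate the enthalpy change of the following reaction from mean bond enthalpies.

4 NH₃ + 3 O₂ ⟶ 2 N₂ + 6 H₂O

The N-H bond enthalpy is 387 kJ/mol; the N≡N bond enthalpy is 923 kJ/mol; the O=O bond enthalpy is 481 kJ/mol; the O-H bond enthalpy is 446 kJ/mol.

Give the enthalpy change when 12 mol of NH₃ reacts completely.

Bonds broken (reactants):
  N-H: 12 × 387 = 4644
  O=O: 3 × 481 = 1443
  Σ(broken) = 6087 kJ
Bonds formed (products):
  N≡N: 2 × 923 = 1846
  O-H: 12 × 446 = 5352
  Σ(formed) = 7198 kJ
ΔH = Σ(broken) − Σ(formed) = 6087 − 7198 = −1111 kJ
For 3× the reaction as written: 3 × (−1111) = −3333 kJ

ΔH = −3333 kJ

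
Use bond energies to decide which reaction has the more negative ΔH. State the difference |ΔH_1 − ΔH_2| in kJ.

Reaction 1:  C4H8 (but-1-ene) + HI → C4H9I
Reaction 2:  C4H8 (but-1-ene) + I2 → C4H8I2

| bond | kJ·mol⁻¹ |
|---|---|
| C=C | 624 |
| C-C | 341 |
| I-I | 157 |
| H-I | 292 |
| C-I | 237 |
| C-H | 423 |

Reaction 1, by 51 kJ

Reaction 1:
  Bonds broken (reactants):
    C-C: 2 × 341 = 682
    C-H: 8 × 423 = 3384
    C=C: 1 × 624 = 624
    H-I: 1 × 292 = 292
    Σ(broken) = 4982 kJ
  Bonds formed (products):
    C-C: 3 × 341 = 1023
    C-H: 9 × 423 = 3807
    C-I: 1 × 237 = 237
    Σ(formed) = 5067 kJ
  ΔH_1 = 4982 − 5067 = −85 kJ
Reaction 2:
  Bonds broken (reactants):
    C-C: 2 × 341 = 682
    C-H: 8 × 423 = 3384
    C=C: 1 × 624 = 624
    I-I: 1 × 157 = 157
    Σ(broken) = 4847 kJ
  Bonds formed (products):
    C-C: 3 × 341 = 1023
    C-H: 8 × 423 = 3384
    C-I: 2 × 237 = 474
    Σ(formed) = 4881 kJ
  ΔH_2 = 4847 − 4881 = −34 kJ
ΔH_1 − ΔH_2 = −51 kJ, so reaction 1 has the more negative ΔH; |ΔH_1 − ΔH_2| = 51 kJ.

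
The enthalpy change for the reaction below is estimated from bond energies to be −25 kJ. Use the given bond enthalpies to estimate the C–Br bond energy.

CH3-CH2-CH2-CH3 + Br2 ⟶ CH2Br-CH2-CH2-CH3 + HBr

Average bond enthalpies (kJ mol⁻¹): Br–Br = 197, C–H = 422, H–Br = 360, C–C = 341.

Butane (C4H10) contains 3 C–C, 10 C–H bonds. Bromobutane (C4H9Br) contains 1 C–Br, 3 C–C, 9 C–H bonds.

D(C–Br) ≈ 284 kJ/mol

Let D be the C–Br bond energy.
Σ(broken) = 1×197 + 3×341 + 10×422 = 5440
Σ(formed) = 1×D + 3×341 + 9×422 + 1×360 = 5181 + D
ΔH = Σ(broken) − Σ(formed) = (5440) − (5181 + D) = +259 − D
Setting this equal to −25 kJ gives D = 284 kJ/mol.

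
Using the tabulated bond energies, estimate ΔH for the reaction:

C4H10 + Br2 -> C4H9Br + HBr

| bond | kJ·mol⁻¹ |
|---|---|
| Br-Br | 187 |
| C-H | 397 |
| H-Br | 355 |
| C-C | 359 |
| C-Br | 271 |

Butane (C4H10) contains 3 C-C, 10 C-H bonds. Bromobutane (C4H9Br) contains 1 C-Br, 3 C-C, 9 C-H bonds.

ΔH ≈ −42 kJ

Bonds broken (reactants):
  Br-Br: 1 × 187 = 187
  C-C: 3 × 359 = 1077
  C-H: 10 × 397 = 3970
  Σ(broken) = 5234 kJ
Bonds formed (products):
  C-Br: 1 × 271 = 271
  C-C: 3 × 359 = 1077
  C-H: 9 × 397 = 3573
  H-Br: 1 × 355 = 355
  Σ(formed) = 5276 kJ
ΔH = Σ(broken) − Σ(formed) = 5234 − 5276 = −42 kJ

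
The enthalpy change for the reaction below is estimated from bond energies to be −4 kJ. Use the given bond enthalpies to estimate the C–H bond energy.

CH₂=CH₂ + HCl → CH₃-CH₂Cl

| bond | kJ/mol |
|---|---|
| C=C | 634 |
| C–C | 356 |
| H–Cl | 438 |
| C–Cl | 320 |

D(C–H) ≈ 400 kJ/mol

Let D be the C–H bond energy.
Σ(broken) = 4×D + 1×634 + 1×438 = 1072 + 4D
Σ(formed) = 1×356 + 1×320 + 5×D = 676 + 5D
ΔH = Σ(broken) − Σ(formed) = (1072 + 4D) − (676 + 5D) = +396 − D
Setting this equal to −4 kJ gives D = 400 kJ/mol.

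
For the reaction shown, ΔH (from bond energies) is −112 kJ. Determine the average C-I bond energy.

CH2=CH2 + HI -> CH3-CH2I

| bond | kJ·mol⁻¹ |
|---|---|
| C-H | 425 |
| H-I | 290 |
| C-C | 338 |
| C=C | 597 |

D(C-I) ≈ 236 kJ/mol

Let D be the C-I bond energy.
Σ(broken) = 4×425 + 1×597 + 1×290 = 2587
Σ(formed) = 1×338 + 5×425 + 1×D = 2463 + D
ΔH = Σ(broken) − Σ(formed) = (2587) − (2463 + D) = +124 − D
Setting this equal to −112 kJ gives D = 236 kJ/mol.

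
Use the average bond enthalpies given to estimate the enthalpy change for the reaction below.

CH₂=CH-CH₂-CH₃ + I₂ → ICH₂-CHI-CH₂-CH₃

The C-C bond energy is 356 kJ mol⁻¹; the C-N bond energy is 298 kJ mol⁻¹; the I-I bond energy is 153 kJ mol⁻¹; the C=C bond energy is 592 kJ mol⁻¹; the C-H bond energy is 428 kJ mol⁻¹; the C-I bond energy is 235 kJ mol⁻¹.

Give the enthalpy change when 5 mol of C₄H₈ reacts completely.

Bonds broken (reactants):
  C-C: 2 × 356 = 712
  C-H: 8 × 428 = 3424
  C=C: 1 × 592 = 592
  I-I: 1 × 153 = 153
  Σ(broken) = 4881 kJ
Bonds formed (products):
  C-C: 3 × 356 = 1068
  C-H: 8 × 428 = 3424
  C-I: 2 × 235 = 470
  Σ(formed) = 4962 kJ
ΔH = Σ(broken) − Σ(formed) = 4881 − 4962 = −81 kJ
For 5× the reaction as written: 5 × (−81) = −405 kJ

ΔH = −405 kJ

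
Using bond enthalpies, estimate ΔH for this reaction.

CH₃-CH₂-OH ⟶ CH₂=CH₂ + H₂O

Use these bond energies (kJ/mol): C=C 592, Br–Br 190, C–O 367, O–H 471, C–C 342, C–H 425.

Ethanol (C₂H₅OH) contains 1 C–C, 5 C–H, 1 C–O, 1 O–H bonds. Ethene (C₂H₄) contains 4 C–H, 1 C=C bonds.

ΔH ≈ +71 kJ

Bonds broken (reactants):
  C–C: 1 × 342 = 342
  C–H: 5 × 425 = 2125
  C–O: 1 × 367 = 367
  O–H: 1 × 471 = 471
  Σ(broken) = 3305 kJ
Bonds formed (products):
  C–H: 4 × 425 = 1700
  C=C: 1 × 592 = 592
  O–H: 2 × 471 = 942
  Σ(formed) = 3234 kJ
ΔH = Σ(broken) − Σ(formed) = 3305 − 3234 = +71 kJ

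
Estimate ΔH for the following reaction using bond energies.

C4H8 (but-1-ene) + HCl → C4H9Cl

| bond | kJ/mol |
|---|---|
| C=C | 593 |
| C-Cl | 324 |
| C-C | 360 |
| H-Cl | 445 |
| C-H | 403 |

Bonds broken (reactants):
  C-C: 2 × 360 = 720
  C-H: 8 × 403 = 3224
  C=C: 1 × 593 = 593
  H-Cl: 1 × 445 = 445
  Σ(broken) = 4982 kJ
Bonds formed (products):
  C-C: 3 × 360 = 1080
  C-Cl: 1 × 324 = 324
  C-H: 9 × 403 = 3627
  Σ(formed) = 5031 kJ
ΔH = Σ(broken) − Σ(formed) = 4982 − 5031 = −49 kJ

ΔH ≈ −49 kJ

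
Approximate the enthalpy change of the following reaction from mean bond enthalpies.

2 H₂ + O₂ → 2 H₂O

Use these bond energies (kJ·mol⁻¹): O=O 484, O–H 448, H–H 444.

Bonds broken (reactants):
  H–H: 2 × 444 = 888
  O=O: 1 × 484 = 484
  Σ(broken) = 1372 kJ
Bonds formed (products):
  O–H: 4 × 448 = 1792
  Σ(formed) = 1792 kJ
ΔH = Σ(broken) − Σ(formed) = 1372 − 1792 = −420 kJ

ΔH ≈ −420 kJ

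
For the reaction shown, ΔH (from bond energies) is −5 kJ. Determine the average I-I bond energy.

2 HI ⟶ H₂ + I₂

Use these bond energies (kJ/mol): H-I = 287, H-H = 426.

Let D be the I-I bond energy.
Σ(broken) = 2×287 = 574
Σ(formed) = 1×426 + 1×D = 426 + D
ΔH = Σ(broken) − Σ(formed) = (574) − (426 + D) = +148 − D
Setting this equal to −5 kJ gives D = 153 kJ/mol.

D(I-I) ≈ 153 kJ/mol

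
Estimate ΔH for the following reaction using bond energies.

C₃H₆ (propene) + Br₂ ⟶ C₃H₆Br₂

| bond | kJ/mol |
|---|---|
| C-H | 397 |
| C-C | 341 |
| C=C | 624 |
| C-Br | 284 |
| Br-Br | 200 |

ΔH ≈ −85 kJ

Bonds broken (reactants):
  Br-Br: 1 × 200 = 200
  C-C: 1 × 341 = 341
  C-H: 6 × 397 = 2382
  C=C: 1 × 624 = 624
  Σ(broken) = 3547 kJ
Bonds formed (products):
  C-Br: 2 × 284 = 568
  C-C: 2 × 341 = 682
  C-H: 6 × 397 = 2382
  Σ(formed) = 3632 kJ
ΔH = Σ(broken) − Σ(formed) = 3547 − 3632 = −85 kJ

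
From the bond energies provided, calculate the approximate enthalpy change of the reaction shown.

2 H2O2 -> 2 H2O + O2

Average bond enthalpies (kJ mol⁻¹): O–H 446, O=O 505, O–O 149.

ΔH ≈ −207 kJ

Bonds broken (reactants):
  O–H: 4 × 446 = 1784
  O–O: 2 × 149 = 298
  Σ(broken) = 2082 kJ
Bonds formed (products):
  O–H: 4 × 446 = 1784
  O=O: 1 × 505 = 505
  Σ(formed) = 2289 kJ
ΔH = Σ(broken) − Σ(formed) = 2082 − 2289 = −207 kJ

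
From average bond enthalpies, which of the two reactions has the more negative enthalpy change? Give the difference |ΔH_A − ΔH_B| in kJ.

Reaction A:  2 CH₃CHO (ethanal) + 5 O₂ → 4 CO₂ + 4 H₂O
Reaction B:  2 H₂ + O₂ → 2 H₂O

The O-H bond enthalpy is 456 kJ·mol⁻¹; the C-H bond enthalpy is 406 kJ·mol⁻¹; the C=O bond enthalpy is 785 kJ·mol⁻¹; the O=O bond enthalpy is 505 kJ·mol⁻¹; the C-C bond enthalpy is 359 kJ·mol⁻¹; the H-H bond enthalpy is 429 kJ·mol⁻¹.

Reaction A, by 1406 kJ

Reaction A:
  Bonds broken (reactants):
    C-C: 2 × 359 = 718
    C-H: 8 × 406 = 3248
    C=O: 2 × 785 = 1570
    O=O: 5 × 505 = 2525
    Σ(broken) = 8061 kJ
  Bonds formed (products):
    C=O: 8 × 785 = 6280
    O-H: 8 × 456 = 3648
    Σ(formed) = 9928 kJ
  ΔH_A = 8061 − 9928 = −1867 kJ
Reaction B:
  Bonds broken (reactants):
    H-H: 2 × 429 = 858
    O=O: 1 × 505 = 505
    Σ(broken) = 1363 kJ
  Bonds formed (products):
    O-H: 4 × 456 = 1824
    Σ(formed) = 1824 kJ
  ΔH_B = 1363 − 1824 = −461 kJ
ΔH_A − ΔH_B = −1406 kJ, so reaction A has the more negative ΔH; |ΔH_A − ΔH_B| = 1406 kJ.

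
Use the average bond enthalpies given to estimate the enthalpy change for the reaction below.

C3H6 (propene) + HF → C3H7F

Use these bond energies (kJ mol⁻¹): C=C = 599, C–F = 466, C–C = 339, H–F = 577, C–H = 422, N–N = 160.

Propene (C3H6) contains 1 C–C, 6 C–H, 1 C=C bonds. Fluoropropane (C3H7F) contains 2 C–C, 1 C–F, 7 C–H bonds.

ΔH ≈ −51 kJ

Bonds broken (reactants):
  C–C: 1 × 339 = 339
  C–H: 6 × 422 = 2532
  C=C: 1 × 599 = 599
  H–F: 1 × 577 = 577
  Σ(broken) = 4047 kJ
Bonds formed (products):
  C–C: 2 × 339 = 678
  C–F: 1 × 466 = 466
  C–H: 7 × 422 = 2954
  Σ(formed) = 4098 kJ
ΔH = Σ(broken) − Σ(formed) = 4047 − 4098 = −51 kJ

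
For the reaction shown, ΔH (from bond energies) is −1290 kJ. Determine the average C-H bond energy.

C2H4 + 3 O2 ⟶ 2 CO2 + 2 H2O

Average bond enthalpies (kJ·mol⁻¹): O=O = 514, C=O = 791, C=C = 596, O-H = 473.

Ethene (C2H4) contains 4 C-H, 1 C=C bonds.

Let D be the C-H bond energy.
Σ(broken) = 4×D + 1×596 + 3×514 = 2138 + 4D
Σ(formed) = 4×791 + 4×473 = 5056
ΔH = Σ(broken) − Σ(formed) = (2138 + 4D) − (5056) = −2918 + 4D
Setting this equal to −1290 kJ gives 4D = 1628, so D = 407 kJ/mol.

D(C-H) ≈ 407 kJ/mol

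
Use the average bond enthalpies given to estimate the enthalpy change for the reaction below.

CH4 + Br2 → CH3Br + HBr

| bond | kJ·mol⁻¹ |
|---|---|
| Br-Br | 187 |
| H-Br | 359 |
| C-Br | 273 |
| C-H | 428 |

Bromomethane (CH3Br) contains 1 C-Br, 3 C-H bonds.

Bonds broken (reactants):
  Br-Br: 1 × 187 = 187
  C-H: 4 × 428 = 1712
  Σ(broken) = 1899 kJ
Bonds formed (products):
  C-Br: 1 × 273 = 273
  C-H: 3 × 428 = 1284
  H-Br: 1 × 359 = 359
  Σ(formed) = 1916 kJ
ΔH = Σ(broken) − Σ(formed) = 1899 − 1916 = −17 kJ

ΔH ≈ −17 kJ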